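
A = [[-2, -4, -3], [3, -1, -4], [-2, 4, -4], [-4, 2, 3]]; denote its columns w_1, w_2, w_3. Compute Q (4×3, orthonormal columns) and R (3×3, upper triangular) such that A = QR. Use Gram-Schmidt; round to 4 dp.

Q = [[-0.3482, -0.8083, -0.4728], [0.5222, 0.0000, -0.4520], [-0.3482, 0.5774, -0.7126], [-0.6963, 0.1155, 0.2537]], R = [[5.7446, -1.9149, -1.7408], [0.0000, 5.7735, 0.4619], [0.0000, 0.0000, 6.8379]]

q_1 = w_1/‖w_1‖ = (-2, 3, -2, -4)/5.7446 = (-0.3482, 0.5222, -0.3482, -0.6963).
r_{12} = q_1·w_2 = -1.9149.
u_2 = w_2 + 1.9149·q_1 = (-4.6667, 0.0000, 3.3333, 0.6667).
‖u_2‖ = 5.7735, so q_2 = (-0.8083, 0.0000, 0.5774, 0.1155).
r_{13} = q_1·w_3 = -1.7408; r_{23} = q_2·w_3 = 0.4619.
u_3 = w_3 + 1.7408·q_1 − 0.4619·q_2 = (-3.2327, -3.0909, -4.8727, 1.7345).
‖u_3‖ = 6.8379, so q_3 = (-0.4728, -0.4520, -0.7126, 0.2537).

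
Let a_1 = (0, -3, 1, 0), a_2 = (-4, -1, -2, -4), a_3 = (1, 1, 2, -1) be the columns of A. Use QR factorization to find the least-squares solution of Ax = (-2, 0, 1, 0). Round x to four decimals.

e_1 = a_1/‖a_1‖ = (0, -3, 1, 0)/3.1623 = (0.0000, -0.9487, 0.3162, 0.0000).
r_{12} = e_1·a_2 = 0.3162.
u_2 = a_2 − 0.3162·e_1 = (-4.0000, -0.7000, -2.1000, -4.0000).
‖u_2‖ = 6.0745, so e_2 = (-0.6585, -0.1152, -0.3457, -0.6585).
r_{13} = e_1·a_3 = -0.3162; r_{23} = e_2·a_3 = -0.8066.
u_3 = a_3 + 0.3162·e_1 + 0.8066·e_2 = (0.4688, 0.6070, 1.8211, -1.5312).
‖u_3‖ = 2.4999, so e_3 = (0.1875, 0.2428, 0.7285, -0.6125).
Qᵀb = (0.3162, 0.9713, 0.3534).
Back-substitute: x_3 = 0.3534/2.4999 = 0.1414.
x_2 = (0.9713 + 0.8066·0.1414)/6.0745 = 0.1787.
x_1 = (0.3162 − 0.3162·0.1787 + 0.3162·0.1414)/3.1623 = 0.0963.

x = (0.0963, 0.1787, 0.1414)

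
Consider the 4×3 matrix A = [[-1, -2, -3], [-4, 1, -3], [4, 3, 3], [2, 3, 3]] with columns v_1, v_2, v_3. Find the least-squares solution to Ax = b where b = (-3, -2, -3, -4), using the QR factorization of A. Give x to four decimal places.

q_1 = v_1/‖v_1‖ = (-1, -4, 4, 2)/6.0828 = (-0.1644, -0.6576, 0.6576, 0.3288).
r_{12} = q_1·v_2 = 2.6304.
u_2 = v_2 − 2.6304·q_1 = (-1.5676, 2.7297, 1.2703, 2.1351).
‖u_2‖ = 4.0101, so q_2 = (-0.3909, 0.6807, 0.3168, 0.5324).
r_{13} = q_1·v_3 = 5.4252; r_{23} = q_2·v_3 = 1.6782.
u_3 = v_3 − 5.4252·q_1 − 1.6782·q_2 = (-1.4521, -0.5748, -1.0992, 0.3227).
‖u_3‖ = 1.9368, so q_3 = (-0.7497, -0.2968, -0.5675, 0.1666).
Qᵀb = (-1.4796, -3.2688, 3.8788).
Back-substitute: x_3 = 3.8788/1.9368 = 2.0027.
x_2 = (-3.2688 − 1.6782·2.0027)/4.0101 = -1.6532.
x_1 = (-1.4796 − 2.6304·(-1.6532) − 5.4252·2.0027)/6.0828 = -1.3145.

x = (-1.3145, -1.6532, 2.0027)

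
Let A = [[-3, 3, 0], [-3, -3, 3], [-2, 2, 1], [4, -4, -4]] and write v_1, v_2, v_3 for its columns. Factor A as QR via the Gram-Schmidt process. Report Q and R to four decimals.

v_1 = (-3, -3, -2, 4); ‖v_1‖ = 6.1644, so e_1 = (-0.4867, -0.4867, -0.3244, 0.6489).
e_1·v_2 = (-0.4867)·3 + (-0.4867)·(-3) + (-0.3244)·2 + 0.6489·(-4) = -3.2444.
u_2 = v_2 + 3.2444·e_1 = (1.4211, -4.5789, 0.9474, -1.8947).
‖u_2‖ = 5.2415, so e_2 = (0.2711, -0.8736, 0.1807, -0.3615).
e_1·v_3 = (-0.4867)·0 + (-0.4867)·3 + (-0.3244)·1 + 0.6489·(-4) = -4.3800; e_2·v_3 = 0.2711·0 + (-0.8736)·3 + 0.1807·1 + (-0.3615)·(-4) = -0.9941.
u_3 = v_3 + 4.3800·e_1 + 0.9941·e_2 = (-1.8621, 0.0000, -0.2414, -1.5172).
‖u_3‖ = 2.4140, so e_3 = (-0.7713, 0.0000, -0.1000, -0.6285).

Q = [[-0.4867, 0.2711, -0.7713], [-0.4867, -0.8736, 0.0000], [-0.3244, 0.1807, -0.1000], [0.6489, -0.3615, -0.6285]], R = [[6.1644, -3.2444, -4.3800], [0.0000, 5.2415, -0.9941], [0.0000, 0.0000, 2.4140]]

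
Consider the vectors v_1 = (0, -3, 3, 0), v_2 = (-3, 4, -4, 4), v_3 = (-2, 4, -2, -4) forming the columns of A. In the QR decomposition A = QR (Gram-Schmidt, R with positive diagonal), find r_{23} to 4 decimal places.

v_1 = (0, -3, 3, 0); ‖v_1‖ = 4.2426, so e_1 = (0.0000, -0.7071, 0.7071, 0.0000).
e_1·v_2 = 0.0000·(-3) + (-0.7071)·4 + 0.7071·(-4) + 0.0000·4 = -5.6569.
u_2 = v_2 + 5.6569·e_1 = (-3.0000, 0.0000, 0.0000, 4.0000).
‖u_2‖ = 5.0000, so e_2 = (-0.6000, 0.0000, 0.0000, 0.8000).
r_{23} = e_2·v_3 = -2.0000.

r_{23} = -2.0000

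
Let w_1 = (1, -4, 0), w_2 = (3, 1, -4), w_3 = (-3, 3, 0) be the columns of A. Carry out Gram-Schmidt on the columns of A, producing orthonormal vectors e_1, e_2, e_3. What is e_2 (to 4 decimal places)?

w_1 = (1, -4, 0); ‖w_1‖ = 4.1231, so e_1 = (0.2425, -0.9701, 0.0000).
e_1·w_2 = 0.2425·3 + (-0.9701)·1 + 0.0000·(-4) = -0.2425.
u_2 = w_2 + 0.2425·e_1 = (3.0588, 0.7647, -4.0000).
‖u_2‖ = 5.0932, so e_2 = (0.6006, 0.1501, -0.7854).

e_2 = (0.6006, 0.1501, -0.7854)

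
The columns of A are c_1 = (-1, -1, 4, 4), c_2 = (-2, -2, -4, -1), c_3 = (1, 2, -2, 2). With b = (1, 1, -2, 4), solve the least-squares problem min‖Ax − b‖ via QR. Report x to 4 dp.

x = (0.4102, 0.2625, 1.2485)

c_1 = (-1, -1, 4, 4); ‖c_1‖ = 5.8310, so q_1 = (-0.1715, -0.1715, 0.6860, 0.6860).
q_1·c_2 = (-0.1715)·(-2) + (-0.1715)·(-2) + 0.6860·(-4) + 0.6860·(-1) = -2.7440.
u_2 = c_2 + 2.7440·q_1 = (-2.4706, -2.4706, -2.1176, 0.8824).
‖u_2‖ = 4.1798, so q_2 = (-0.5911, -0.5911, -0.5066, 0.2111).
q_1·c_3 = (-0.1715)·1 + (-0.1715)·2 + 0.6860·(-2) + 0.6860·2 = -0.5145; q_2·c_3 = (-0.5911)·1 + (-0.5911)·2 + (-0.5066)·(-2) + 0.2111·2 = -0.3378.
u_3 = c_3 + 0.5145·q_1 + 0.3378·q_2 = (0.7121, 1.7121, -1.8182, 2.4242).
‖u_3‖ = 3.5526, so q_3 = (0.2004, 0.4819, -0.5118, 0.6824).
Qᵀb = (1.0290, 0.6755, 4.4355).
Back-substitute: x_3 = 4.4355/3.5526 = 1.2485.
x_2 = (0.6755 + 0.3378·1.2485)/4.1798 = 0.2625.
x_1 = (1.0290 + 2.7440·0.2625 + 0.5145·1.2485)/5.8310 = 0.4102.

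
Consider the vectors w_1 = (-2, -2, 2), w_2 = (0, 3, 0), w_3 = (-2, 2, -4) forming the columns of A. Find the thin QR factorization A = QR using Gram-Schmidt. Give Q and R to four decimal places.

Q = [[-0.5774, -0.4082, -0.7071], [-0.5774, 0.8165, 0.0000], [0.5774, 0.4082, -0.7071]], R = [[3.4641, -1.7321, -2.3094], [0.0000, 2.4495, 0.8165], [0.0000, 0.0000, 4.2426]]

w_1 = (-2, -2, 2); ‖w_1‖ = 3.4641, so q_1 = (-0.5774, -0.5774, 0.5774).
q_1·w_2 = (-0.5774)·0 + (-0.5774)·3 + 0.5774·0 = -1.7321.
u_2 = w_2 + 1.7321·q_1 = (-1.0000, 2.0000, 1.0000).
‖u_2‖ = 2.4495, so q_2 = (-0.4082, 0.8165, 0.4082).
q_1·w_3 = (-0.5774)·(-2) + (-0.5774)·2 + 0.5774·(-4) = -2.3094; q_2·w_3 = (-0.4082)·(-2) + 0.8165·2 + 0.4082·(-4) = 0.8165.
u_3 = w_3 + 2.3094·q_1 − 0.8165·q_2 = (-3.0000, 0.0000, -3.0000).
‖u_3‖ = 4.2426, so q_3 = (-0.7071, 0.0000, -0.7071).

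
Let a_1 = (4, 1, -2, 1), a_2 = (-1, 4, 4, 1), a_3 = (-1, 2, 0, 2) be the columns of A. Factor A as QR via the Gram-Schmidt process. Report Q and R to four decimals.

q_1 = a_1/‖a_1‖ = (4, 1, -2, 1)/4.6904 = (0.8528, 0.2132, -0.4264, 0.2132).
r_{12} = q_1·a_2 = -1.4924.
u_2 = a_2 + 1.4924·q_1 = (0.2727, 4.3182, 3.3636, 1.3182).
‖u_2‖ = 5.6367, so q_2 = (0.0484, 0.7661, 0.5967, 0.2339).
r_{13} = q_1·a_3 = 0.0000; r_{23} = q_2·a_3 = 1.9515.
u_3 = a_3 + 0.0000·q_1 − 1.9515·q_2 = (-1.0944, 0.5050, -1.1645, 1.5436).
‖u_3‖ = 2.2785, so q_3 = (-0.4803, 0.2216, -0.5111, 0.6775).

Q = [[0.8528, 0.0484, -0.4803], [0.2132, 0.7661, 0.2216], [-0.4264, 0.5967, -0.5111], [0.2132, 0.2339, 0.6775]], R = [[4.6904, -1.4924, 0.0000], [0.0000, 5.6367, 1.9515], [0.0000, 0.0000, 2.2785]]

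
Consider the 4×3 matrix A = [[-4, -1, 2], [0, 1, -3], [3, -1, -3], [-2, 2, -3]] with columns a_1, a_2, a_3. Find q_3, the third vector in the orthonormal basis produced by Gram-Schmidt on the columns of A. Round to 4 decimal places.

q_1 = a_1/‖a_1‖ = (-4, 0, 3, -2)/5.3852 = (-0.7428, 0.0000, 0.5571, -0.3714).
r_{12} = q_1·a_2 = -0.5571.
u_2 = a_2 + 0.5571·q_1 = (-1.4138, 1.0000, -0.6897, 1.7931).
‖u_2‖ = 2.5864, so q_2 = (-0.5466, 0.3866, -0.2666, 0.6933).
r_{13} = q_1·a_3 = -2.0426; r_{23} = q_2·a_3 = -3.5330.
u_3 = a_3 + 2.0426·q_1 + 3.5330·q_2 = (-1.4485, -1.6340, -2.8041, -1.3093).
‖u_3‖ = 3.7875, so q_3 = (-0.3824, -0.4314, -0.7404, -0.3457).

q_3 = (-0.3824, -0.4314, -0.7404, -0.3457)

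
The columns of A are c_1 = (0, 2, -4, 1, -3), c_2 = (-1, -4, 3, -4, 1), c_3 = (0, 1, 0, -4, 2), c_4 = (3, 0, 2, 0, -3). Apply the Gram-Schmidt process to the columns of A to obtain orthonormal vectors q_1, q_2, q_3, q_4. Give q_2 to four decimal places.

q_2 = (-0.2312, -0.5087, -0.1387, -0.7169, -0.3931)

c_1 = (0, 2, -4, 1, -3); ‖c_1‖ = 5.4772, so q_1 = (0.0000, 0.3651, -0.7303, 0.1826, -0.5477).
q_1·c_2 = 0.0000·(-1) + 0.3651·(-4) + (-0.7303)·3 + 0.1826·(-4) + (-0.5477)·1 = -4.9295.
u_2 = c_2 + 4.9295·q_1 = (-1.0000, -2.2000, -0.6000, -3.1000, -1.7000).
‖u_2‖ = 4.3243, so q_2 = (-0.2312, -0.5087, -0.1387, -0.7169, -0.3931).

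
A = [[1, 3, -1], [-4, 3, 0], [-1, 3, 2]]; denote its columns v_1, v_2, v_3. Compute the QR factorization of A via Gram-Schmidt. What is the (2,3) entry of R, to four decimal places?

v_1 = (1, -4, -1); ‖v_1‖ = 4.2426, so e_1 = (0.2357, -0.9428, -0.2357).
e_1·v_2 = 0.2357·3 + (-0.9428)·3 + (-0.2357)·3 = -2.8284.
u_2 = v_2 + 2.8284·e_1 = (3.6667, 0.3333, 2.3333).
‖u_2‖ = 4.3589, so e_2 = (0.8412, 0.0765, 0.5353).
r_{23} = e_2·v_3 = 0.2294.

r_{23} = 0.2294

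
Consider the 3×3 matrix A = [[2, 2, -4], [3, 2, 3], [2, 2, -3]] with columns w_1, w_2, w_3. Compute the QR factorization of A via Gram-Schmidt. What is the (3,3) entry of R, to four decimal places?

q_1 = w_1/‖w_1‖ = (2, 3, 2)/4.1231 = (0.4851, 0.7276, 0.4851).
r_{12} = q_1·w_2 = 3.3955.
u_2 = w_2 − 3.3955·q_1 = (0.3529, -0.4706, 0.3529).
‖u_2‖ = 0.6860, so q_2 = (0.5145, -0.6860, 0.5145).
r_{13} = q_1·w_3 = -1.2127; r_{23} = q_2·w_3 = -5.6595.
u_3 = w_3 + 1.2127·q_1 + 5.6595·q_2 = (-0.5000, 0.0000, 0.5000).
r_{33} = ‖u_3‖ = 0.7071.

r_{33} = 0.7071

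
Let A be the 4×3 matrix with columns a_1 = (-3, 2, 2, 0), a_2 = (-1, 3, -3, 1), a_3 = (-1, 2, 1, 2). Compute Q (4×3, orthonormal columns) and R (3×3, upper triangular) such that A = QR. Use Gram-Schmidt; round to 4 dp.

Q = [[-0.7276, -0.1066, 0.3376], [0.4851, 0.5999, 0.1659], [0.4851, -0.7599, 0.3406], [0.0000, 0.2266, 0.8617]], R = [[4.1231, 0.7276, 2.1828], [0.0000, 4.4125, 0.9998], [0.0000, 0.0000, 2.0581]]

q_1 = a_1/‖a_1‖ = (-3, 2, 2, 0)/4.1231 = (-0.7276, 0.4851, 0.4851, 0.0000).
r_{12} = q_1·a_2 = 0.7276.
u_2 = a_2 − 0.7276·q_1 = (-0.4706, 2.6471, -3.3529, 1.0000).
‖u_2‖ = 4.4125, so q_2 = (-0.1066, 0.5999, -0.7599, 0.2266).
r_{13} = q_1·a_3 = 2.1828; r_{23} = q_2·a_3 = 0.9998.
u_3 = a_3 − 2.1828·q_1 − 0.9998·q_2 = (0.6949, 0.3414, 0.7009, 1.7734).
‖u_3‖ = 2.0581, so q_3 = (0.3376, 0.1659, 0.3406, 0.8617).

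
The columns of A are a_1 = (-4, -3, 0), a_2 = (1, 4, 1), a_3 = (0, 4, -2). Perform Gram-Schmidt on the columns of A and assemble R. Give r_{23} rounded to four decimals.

e_1 = a_1/‖a_1‖ = (-4, -3, 0)/5.0000 = (-0.8000, -0.6000, 0.0000).
r_{12} = e_1·a_2 = -3.2000.
u_2 = a_2 + 3.2000·e_1 = (-1.5600, 2.0800, 1.0000).
‖u_2‖ = 2.7857, so e_2 = (-0.5600, 0.7467, 0.3590).
r_{23} = e_2·a_3 = 2.2687.

r_{23} = 2.2687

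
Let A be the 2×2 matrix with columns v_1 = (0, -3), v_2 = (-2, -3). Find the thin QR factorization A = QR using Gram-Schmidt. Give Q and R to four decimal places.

q_1 = v_1/‖v_1‖ = (0, -3)/3.0000 = (0.0000, -1.0000).
r_{12} = q_1·v_2 = 3.0000.
u_2 = v_2 − 3.0000·q_1 = (-2.0000, 0.0000).
‖u_2‖ = 2.0000, so q_2 = (-1.0000, 0.0000).

Q = [[0.0000, -1.0000], [-1.0000, 0.0000]], R = [[3.0000, 3.0000], [0.0000, 2.0000]]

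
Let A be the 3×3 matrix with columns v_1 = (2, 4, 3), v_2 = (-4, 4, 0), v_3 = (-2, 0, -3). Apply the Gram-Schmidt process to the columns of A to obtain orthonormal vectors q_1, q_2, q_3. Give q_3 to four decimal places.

q_3 = (0.4082, 0.4082, -0.8165)

v_1 = (2, 4, 3); ‖v_1‖ = 5.3852, so q_1 = (0.3714, 0.7428, 0.5571).
q_1·v_2 = 0.3714·(-4) + 0.7428·4 + 0.5571·0 = 1.4856.
u_2 = v_2 − 1.4856·q_1 = (-4.5517, 2.8966, -0.8276).
‖u_2‖ = 5.4583, so q_2 = (-0.8339, 0.5307, -0.1516).
q_1·v_3 = 0.3714·(-2) + 0.7428·0 + 0.5571·(-3) = -2.4140; q_2·v_3 = (-0.8339)·(-2) + 0.5307·0 + (-0.1516)·(-3) = 2.1227.
u_3 = v_3 + 2.4140·q_1 − 2.1227·q_2 = (0.6667, 0.6667, -1.3333).
‖u_3‖ = 1.6330, so q_3 = (0.4082, 0.4082, -0.8165).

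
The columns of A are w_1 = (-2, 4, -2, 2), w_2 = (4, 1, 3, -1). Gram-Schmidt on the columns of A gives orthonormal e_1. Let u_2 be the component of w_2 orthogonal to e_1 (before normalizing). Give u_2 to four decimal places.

e_1 = w_1/‖w_1‖ = (-2, 4, -2, 2)/5.2915 = (-0.3780, 0.7559, -0.3780, 0.3780).
r_{12} = e_1·w_2 = -2.2678.
u_2 = w_2 + 2.2678·e_1 = (3.1429, 2.7143, 2.1429, -0.1429).

u_2 = (3.1429, 2.7143, 2.1429, -0.1429)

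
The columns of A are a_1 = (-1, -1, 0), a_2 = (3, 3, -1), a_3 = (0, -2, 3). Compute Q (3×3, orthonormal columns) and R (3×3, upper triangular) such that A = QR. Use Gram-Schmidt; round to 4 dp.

a_1 = (-1, -1, 0); ‖a_1‖ = 1.4142, so e_1 = (-0.7071, -0.7071, 0.0000).
e_1·a_2 = (-0.7071)·3 + (-0.7071)·3 + 0.0000·(-1) = -4.2426.
u_2 = a_2 + 4.2426·e_1 = (0.0000, 0.0000, -1.0000).
‖u_2‖ = 1.0000, so e_2 = (0.0000, 0.0000, -1.0000).
e_1·a_3 = (-0.7071)·0 + (-0.7071)·(-2) + 0.0000·3 = 1.4142; e_2·a_3 = 0.0000·0 + 0.0000·(-2) + (-1.0000)·3 = -3.0000.
u_3 = a_3 − 1.4142·e_1 + 3.0000·e_2 = (1.0000, -1.0000, 0.0000).
‖u_3‖ = 1.4142, so e_3 = (0.7071, -0.7071, 0.0000).

Q = [[-0.7071, 0.0000, 0.7071], [-0.7071, 0.0000, -0.7071], [0.0000, -1.0000, 0.0000]], R = [[1.4142, -4.2426, 1.4142], [0.0000, 1.0000, -3.0000], [0.0000, 0.0000, 1.4142]]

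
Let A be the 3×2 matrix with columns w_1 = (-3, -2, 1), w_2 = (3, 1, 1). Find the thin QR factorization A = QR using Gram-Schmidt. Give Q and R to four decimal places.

Q = [[-0.8018, 0.4364], [-0.5345, -0.2182], [0.2673, 0.8729]], R = [[3.7417, -2.6726], [0.0000, 1.9640]]

e_1 = w_1/‖w_1‖ = (-3, -2, 1)/3.7417 = (-0.8018, -0.5345, 0.2673).
r_{12} = e_1·w_2 = -2.6726.
u_2 = w_2 + 2.6726·e_1 = (0.8571, -0.4286, 1.7143).
‖u_2‖ = 1.9640, so e_2 = (0.4364, -0.2182, 0.8729).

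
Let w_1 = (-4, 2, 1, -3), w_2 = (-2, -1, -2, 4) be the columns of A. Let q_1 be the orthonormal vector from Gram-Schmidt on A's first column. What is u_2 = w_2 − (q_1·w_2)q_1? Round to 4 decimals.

w_1 = (-4, 2, 1, -3); ‖w_1‖ = 5.4772, so q_1 = (-0.7303, 0.3651, 0.1826, -0.5477).
q_1·w_2 = (-0.7303)·(-2) + 0.3651·(-1) + 0.1826·(-2) + (-0.5477)·4 = -1.4606.
u_2 = w_2 + 1.4606·q_1 = (-3.0667, -0.4667, -1.7333, 3.2000).

u_2 = (-3.0667, -0.4667, -1.7333, 3.2000)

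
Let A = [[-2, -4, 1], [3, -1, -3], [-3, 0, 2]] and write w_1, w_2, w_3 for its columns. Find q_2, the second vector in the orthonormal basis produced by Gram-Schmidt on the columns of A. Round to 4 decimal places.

q_2 = (-0.8902, -0.4223, 0.1712)

q_1 = w_1/‖w_1‖ = (-2, 3, -3)/4.6904 = (-0.4264, 0.6396, -0.6396).
r_{12} = q_1·w_2 = 1.0660.
u_2 = w_2 − 1.0660·q_1 = (-3.5455, -1.6818, 0.6818).
‖u_2‖ = 3.9829, so q_2 = (-0.8902, -0.4223, 0.1712).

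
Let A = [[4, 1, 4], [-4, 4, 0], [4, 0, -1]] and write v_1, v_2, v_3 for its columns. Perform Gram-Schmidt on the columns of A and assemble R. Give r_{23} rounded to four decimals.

q_1 = v_1/‖v_1‖ = (4, -4, 4)/6.9282 = (0.5774, -0.5774, 0.5774).
r_{12} = q_1·v_2 = -1.7321.
u_2 = v_2 + 1.7321·q_1 = (2.0000, 3.0000, 1.0000).
‖u_2‖ = 3.7417, so q_2 = (0.5345, 0.8018, 0.2673).
r_{23} = q_2·v_3 = 1.8708.

r_{23} = 1.8708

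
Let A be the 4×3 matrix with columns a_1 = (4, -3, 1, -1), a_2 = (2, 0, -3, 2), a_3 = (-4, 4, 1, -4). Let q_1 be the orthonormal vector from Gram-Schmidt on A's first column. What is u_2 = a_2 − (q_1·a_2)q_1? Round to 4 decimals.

q_1 = a_1/‖a_1‖ = (4, -3, 1, -1)/5.1962 = (0.7698, -0.5774, 0.1925, -0.1925).
r_{12} = q_1·a_2 = 0.5774.
u_2 = a_2 − 0.5774·q_1 = (1.5556, 0.3333, -3.1111, 2.1111).

u_2 = (1.5556, 0.3333, -3.1111, 2.1111)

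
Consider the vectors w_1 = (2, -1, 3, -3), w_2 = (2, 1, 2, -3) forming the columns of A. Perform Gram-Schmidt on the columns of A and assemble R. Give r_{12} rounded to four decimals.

q_1 = w_1/‖w_1‖ = (2, -1, 3, -3)/4.7958 = (0.4170, -0.2085, 0.6255, -0.6255).
r_{12} = q_1·w_2 = 3.7533.

r_{12} = 3.7533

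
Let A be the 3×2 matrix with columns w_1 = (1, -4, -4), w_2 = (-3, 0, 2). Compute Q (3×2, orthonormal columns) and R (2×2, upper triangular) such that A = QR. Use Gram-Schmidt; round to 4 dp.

w_1 = (1, -4, -4); ‖w_1‖ = 5.7446, so q_1 = (0.1741, -0.6963, -0.6963).
q_1·w_2 = 0.1741·(-3) + (-0.6963)·0 + (-0.6963)·2 = -1.9149.
u_2 = w_2 + 1.9149·q_1 = (-2.6667, -1.3333, 0.6667).
‖u_2‖ = 3.0551, so q_2 = (-0.8729, -0.4364, 0.2182).

Q = [[0.1741, -0.8729], [-0.6963, -0.4364], [-0.6963, 0.2182]], R = [[5.7446, -1.9149], [0.0000, 3.0551]]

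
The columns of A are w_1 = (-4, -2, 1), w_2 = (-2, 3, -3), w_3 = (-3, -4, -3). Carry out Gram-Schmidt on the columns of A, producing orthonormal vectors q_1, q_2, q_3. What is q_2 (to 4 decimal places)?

q_2 = (-0.4675, 0.6200, -0.6301)

q_1 = w_1/‖w_1‖ = (-4, -2, 1)/4.5826 = (-0.8729, -0.4364, 0.2182).
r_{12} = q_1·w_2 = -0.2182.
u_2 = w_2 + 0.2182·q_1 = (-2.1905, 2.9048, -2.9524).
‖u_2‖ = 4.6853, so q_2 = (-0.4675, 0.6200, -0.6301).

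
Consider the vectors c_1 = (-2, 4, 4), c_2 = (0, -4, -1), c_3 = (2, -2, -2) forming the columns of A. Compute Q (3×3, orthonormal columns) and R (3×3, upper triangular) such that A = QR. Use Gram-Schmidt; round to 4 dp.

e_1 = c_1/‖c_1‖ = (-2, 4, 4)/6.0000 = (-0.3333, 0.6667, 0.6667).
r_{12} = e_1·c_2 = -3.3333.
u_2 = c_2 + 3.3333·e_1 = (-1.1111, -1.7778, 1.2222).
‖u_2‖ = 2.4267, so e_2 = (-0.4579, -0.7326, 0.5037).
r_{13} = e_1·c_3 = -3.3333; r_{23} = e_2·c_3 = -0.4579.
u_3 = c_3 + 3.3333·e_1 + 0.4579·e_2 = (0.6792, -0.1132, 0.4528).
‖u_3‖ = 0.8242, so e_3 = (0.8242, -0.1374, 0.5494).

Q = [[-0.3333, -0.4579, 0.8242], [0.6667, -0.7326, -0.1374], [0.6667, 0.5037, 0.5494]], R = [[6.0000, -3.3333, -3.3333], [0.0000, 2.4267, -0.4579], [0.0000, 0.0000, 0.8242]]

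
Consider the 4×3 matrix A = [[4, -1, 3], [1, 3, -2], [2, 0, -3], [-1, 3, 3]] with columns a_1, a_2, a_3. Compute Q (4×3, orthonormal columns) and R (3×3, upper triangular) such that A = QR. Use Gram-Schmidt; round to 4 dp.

Q = [[0.8528, -0.0638, 0.5070], [0.2132, 0.7443, -0.3733], [0.4264, 0.0851, -0.5562], [-0.2132, 0.6593, 0.5424]], R = [[4.6904, -0.8528, 0.2132], [0.0000, 4.2747, 0.0425], [0.0000, 0.0000, 5.5635]]

a_1 = (4, 1, 2, -1); ‖a_1‖ = 4.6904, so e_1 = (0.8528, 0.2132, 0.4264, -0.2132).
e_1·a_2 = 0.8528·(-1) + 0.2132·3 + 0.4264·0 + (-0.2132)·3 = -0.8528.
u_2 = a_2 + 0.8528·e_1 = (-0.2727, 3.1818, 0.3636, 2.8182).
‖u_2‖ = 4.2747, so e_2 = (-0.0638, 0.7443, 0.0851, 0.6593).
e_1·a_3 = 0.8528·3 + 0.2132·(-2) + 0.4264·(-3) + (-0.2132)·3 = 0.2132; e_2·a_3 = (-0.0638)·3 + 0.7443·(-2) + 0.0851·(-3) + 0.6593·3 = 0.0425.
u_3 = a_3 − 0.2132·e_1 − 0.0425·e_2 = (2.8209, -2.0771, -3.0945, 3.0174).
‖u_3‖ = 5.5635, so e_3 = (0.5070, -0.3733, -0.5562, 0.5424).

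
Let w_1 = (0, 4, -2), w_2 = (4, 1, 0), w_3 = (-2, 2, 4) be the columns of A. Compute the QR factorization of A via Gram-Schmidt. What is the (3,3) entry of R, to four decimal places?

w_1 = (0, 4, -2); ‖w_1‖ = 4.4721, so q_1 = (0.0000, 0.8944, -0.4472).
q_1·w_2 = 0.0000·4 + 0.8944·1 + (-0.4472)·0 = 0.8944.
u_2 = w_2 − 0.8944·q_1 = (4.0000, 0.2000, 0.4000).
‖u_2‖ = 4.0249, so q_2 = (0.9938, 0.0497, 0.0994).
q_1·w_3 = 0.0000·(-2) + 0.8944·2 + (-0.4472)·4 = 0.0000; q_2·w_3 = 0.9938·(-2) + 0.0497·2 + 0.0994·4 = -1.4907.
u_3 = w_3 + 0.0000·q_1 + 1.4907·q_2 = (-0.5185, 2.0741, 4.1481).
r_{33} = ‖u_3‖ = 4.6667.

r_{33} = 4.6667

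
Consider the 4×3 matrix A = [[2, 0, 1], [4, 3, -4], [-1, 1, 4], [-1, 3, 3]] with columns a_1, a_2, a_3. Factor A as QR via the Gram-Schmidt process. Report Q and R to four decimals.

q_1 = a_1/‖a_1‖ = (2, 4, -1, -1)/4.6904 = (0.4264, 0.8528, -0.2132, -0.2132).
r_{12} = q_1·a_2 = 1.7056.
u_2 = a_2 − 1.7056·q_1 = (-0.7273, 1.5455, 1.3636, 3.3636).
‖u_2‖ = 4.0113, so q_2 = (-0.1813, 0.3853, 0.3399, 0.8385).
r_{13} = q_1·a_3 = -4.4772; r_{23} = q_2·a_3 = 2.1530.
u_3 = a_3 + 4.4772·q_1 − 2.1530·q_2 = (3.2994, -1.0113, 2.3136, 0.2401).
‖u_3‖ = 4.1616, so q_3 = (0.7928, -0.2430, 0.5559, 0.0577).

Q = [[0.4264, -0.1813, 0.7928], [0.8528, 0.3853, -0.2430], [-0.2132, 0.3399, 0.5559], [-0.2132, 0.8385, 0.0577]], R = [[4.6904, 1.7056, -4.4772], [0.0000, 4.0113, 2.1530], [0.0000, 0.0000, 4.1616]]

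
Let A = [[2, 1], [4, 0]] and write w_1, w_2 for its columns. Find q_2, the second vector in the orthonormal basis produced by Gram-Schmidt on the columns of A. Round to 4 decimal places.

q_2 = (0.8944, -0.4472)

q_1 = w_1/‖w_1‖ = (2, 4)/4.4721 = (0.4472, 0.8944).
r_{12} = q_1·w_2 = 0.4472.
u_2 = w_2 − 0.4472·q_1 = (0.8000, -0.4000).
‖u_2‖ = 0.8944, so q_2 = (0.8944, -0.4472).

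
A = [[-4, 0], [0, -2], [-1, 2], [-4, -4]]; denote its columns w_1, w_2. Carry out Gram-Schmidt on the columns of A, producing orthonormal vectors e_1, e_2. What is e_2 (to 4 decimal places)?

w_1 = (-4, 0, -1, -4); ‖w_1‖ = 5.7446, so e_1 = (-0.6963, 0.0000, -0.1741, -0.6963).
e_1·w_2 = (-0.6963)·0 + 0.0000·(-2) + (-0.1741)·2 + (-0.6963)·(-4) = 2.4371.
u_2 = w_2 − 2.4371·e_1 = (1.6970, -2.0000, 2.4242, -2.3030).
‖u_2‖ = 4.2498, so e_2 = (0.3993, -0.4706, 0.5704, -0.5419).

e_2 = (0.3993, -0.4706, 0.5704, -0.5419)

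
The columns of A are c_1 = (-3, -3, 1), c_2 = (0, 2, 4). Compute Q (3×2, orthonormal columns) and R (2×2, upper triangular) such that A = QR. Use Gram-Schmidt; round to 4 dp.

c_1 = (-3, -3, 1); ‖c_1‖ = 4.3589, so e_1 = (-0.6882, -0.6882, 0.2294).
e_1·c_2 = (-0.6882)·0 + (-0.6882)·2 + 0.2294·4 = -0.4588.
u_2 = c_2 + 0.4588·e_1 = (-0.3158, 1.6842, 4.1053).
‖u_2‖ = 4.4485, so e_2 = (-0.0710, 0.3786, 0.9228).

Q = [[-0.6882, -0.0710], [-0.6882, 0.3786], [0.2294, 0.9228]], R = [[4.3589, -0.4588], [0.0000, 4.4485]]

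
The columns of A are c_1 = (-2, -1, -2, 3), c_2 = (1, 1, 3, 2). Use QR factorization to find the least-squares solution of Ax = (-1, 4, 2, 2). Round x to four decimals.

q_1 = c_1/‖c_1‖ = (-2, -1, -2, 3)/4.2426 = (-0.4714, -0.2357, -0.4714, 0.7071).
r_{12} = q_1·c_2 = -0.7071.
u_2 = c_2 + 0.7071·q_1 = (0.6667, 0.8333, 2.6667, 2.5000).
‖u_2‖ = 3.8079, so q_2 = (0.1751, 0.2188, 0.7003, 0.6565).
Qᵀb = (0.0000, 3.4140).
Back-substitute: x_2 = 3.4140/3.8079 = 0.8966.
x_1 = (0.0000 + 0.7071·0.8966)/4.2426 = 0.1494.

x = (0.1494, 0.8966)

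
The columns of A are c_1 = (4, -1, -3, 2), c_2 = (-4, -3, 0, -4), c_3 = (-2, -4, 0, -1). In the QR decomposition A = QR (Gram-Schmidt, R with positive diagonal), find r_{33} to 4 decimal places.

r_{33} = 2.2121

c_1 = (4, -1, -3, 2); ‖c_1‖ = 5.4772, so e_1 = (0.7303, -0.1826, -0.5477, 0.3651).
e_1·c_2 = 0.7303·(-4) + (-0.1826)·(-3) + (-0.5477)·0 + 0.3651·(-4) = -3.8341.
u_2 = c_2 + 3.8341·e_1 = (-1.2000, -3.7000, -2.1000, -2.6000).
‖u_2‖ = 5.1284, so e_2 = (-0.2340, -0.7215, -0.4095, -0.5070).
e_1·c_3 = 0.7303·(-2) + (-0.1826)·(-4) + (-0.5477)·0 + 0.3651·(-1) = -1.0954; e_2·c_3 = (-0.2340)·(-2) + (-0.7215)·(-4) + (-0.4095)·0 + (-0.5070)·(-1) = 3.8609.
u_3 = c_3 + 1.0954·e_1 − 3.8609·e_2 = (-0.2966, -1.4144, 0.9810, 1.3574).
r_{33} = ‖u_3‖ = 2.2121.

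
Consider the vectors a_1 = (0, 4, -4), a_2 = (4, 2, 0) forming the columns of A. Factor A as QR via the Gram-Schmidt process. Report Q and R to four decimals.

a_1 = (0, 4, -4); ‖a_1‖ = 5.6569, so e_1 = (0.0000, 0.7071, -0.7071).
e_1·a_2 = 0.0000·4 + 0.7071·2 + (-0.7071)·0 = 1.4142.
u_2 = a_2 − 1.4142·e_1 = (4.0000, 1.0000, 1.0000).
‖u_2‖ = 4.2426, so e_2 = (0.9428, 0.2357, 0.2357).

Q = [[0.0000, 0.9428], [0.7071, 0.2357], [-0.7071, 0.2357]], R = [[5.6569, 1.4142], [0.0000, 4.2426]]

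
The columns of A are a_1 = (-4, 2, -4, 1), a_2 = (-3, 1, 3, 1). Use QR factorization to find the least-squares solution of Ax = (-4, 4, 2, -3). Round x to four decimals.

q_1 = a_1/‖a_1‖ = (-4, 2, -4, 1)/6.0828 = (-0.6576, 0.3288, -0.6576, 0.1644).
r_{12} = q_1·a_2 = 0.4932.
u_2 = a_2 − 0.4932·q_1 = (-2.6757, 0.8378, 3.3243, 0.9189).
‖u_2‖ = 4.4449, so q_2 = (-0.6020, 0.1885, 0.7479, 0.2067).
Qᵀb = (2.1372, 4.0375).
Back-substitute: x_2 = 4.0375/4.4449 = 0.9083.
x_1 = (2.1372 − 0.4932·0.9083)/6.0828 = 0.2777.

x = (0.2777, 0.9083)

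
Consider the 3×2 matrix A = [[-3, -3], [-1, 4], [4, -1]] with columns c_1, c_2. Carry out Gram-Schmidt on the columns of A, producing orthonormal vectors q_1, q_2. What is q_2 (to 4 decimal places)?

c_1 = (-3, -1, 4); ‖c_1‖ = 5.0990, so q_1 = (-0.5883, -0.1961, 0.7845).
q_1·c_2 = (-0.5883)·(-3) + (-0.1961)·4 + 0.7845·(-1) = 0.1961.
u_2 = c_2 − 0.1961·q_1 = (-2.8846, 4.0385, -1.1538).
‖u_2‖ = 5.0952, so q_2 = (-0.5661, 0.7926, -0.2265).

q_2 = (-0.5661, 0.7926, -0.2265)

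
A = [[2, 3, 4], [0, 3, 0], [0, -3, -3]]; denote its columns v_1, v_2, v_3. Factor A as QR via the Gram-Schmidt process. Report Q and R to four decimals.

v_1 = (2, 0, 0); ‖v_1‖ = 2.0000, so e_1 = (1.0000, 0.0000, 0.0000).
e_1·v_2 = 1.0000·3 + 0.0000·3 + 0.0000·(-3) = 3.0000.
u_2 = v_2 − 3.0000·e_1 = (0.0000, 3.0000, -3.0000).
‖u_2‖ = 4.2426, so e_2 = (0.0000, 0.7071, -0.7071).
e_1·v_3 = 1.0000·4 + 0.0000·0 + 0.0000·(-3) = 4.0000; e_2·v_3 = 0.0000·4 + 0.7071·0 + (-0.7071)·(-3) = 2.1213.
u_3 = v_3 − 4.0000·e_1 − 2.1213·e_2 = (0.0000, -1.5000, -1.5000).
‖u_3‖ = 2.1213, so e_3 = (0.0000, -0.7071, -0.7071).

Q = [[1.0000, 0.0000, 0.0000], [0.0000, 0.7071, -0.7071], [0.0000, -0.7071, -0.7071]], R = [[2.0000, 3.0000, 4.0000], [0.0000, 4.2426, 2.1213], [0.0000, 0.0000, 2.1213]]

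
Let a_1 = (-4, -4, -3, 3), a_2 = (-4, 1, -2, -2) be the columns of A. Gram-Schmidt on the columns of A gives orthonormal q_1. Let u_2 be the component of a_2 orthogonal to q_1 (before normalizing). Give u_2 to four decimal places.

a_1 = (-4, -4, -3, 3); ‖a_1‖ = 7.0711, so q_1 = (-0.5657, -0.5657, -0.4243, 0.4243).
q_1·a_2 = (-0.5657)·(-4) + (-0.5657)·1 + (-0.4243)·(-2) + 0.4243·(-2) = 1.6971.
u_2 = a_2 − 1.6971·q_1 = (-3.0400, 1.9600, -1.2800, -2.7200).

u_2 = (-3.0400, 1.9600, -1.2800, -2.7200)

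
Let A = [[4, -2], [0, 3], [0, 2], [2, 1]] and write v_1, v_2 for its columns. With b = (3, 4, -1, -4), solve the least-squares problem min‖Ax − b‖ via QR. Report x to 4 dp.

v_1 = (4, 0, 0, 2); ‖v_1‖ = 4.4721, so e_1 = (0.8944, 0.0000, 0.0000, 0.4472).
e_1·v_2 = 0.8944·(-2) + 0.0000·3 + 0.0000·2 + 0.4472·1 = -1.3416.
u_2 = v_2 + 1.3416·e_1 = (-0.8000, 3.0000, 2.0000, 1.6000).
‖u_2‖ = 4.0249, so e_2 = (-0.1988, 0.7454, 0.4969, 0.3975).
Qᵀb = (0.8944, 0.2981).
Back-substitute: x_2 = 0.2981/4.0249 = 0.0741.
x_1 = (0.8944 + 1.3416·0.0741)/4.4721 = 0.2222.

x = (0.2222, 0.0741)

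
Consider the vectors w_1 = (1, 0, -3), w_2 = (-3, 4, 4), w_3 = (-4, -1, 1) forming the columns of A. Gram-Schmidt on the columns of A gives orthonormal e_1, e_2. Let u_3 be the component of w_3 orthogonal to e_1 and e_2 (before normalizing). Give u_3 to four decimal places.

e_1 = w_1/‖w_1‖ = (1, 0, -3)/3.1623 = (0.3162, 0.0000, -0.9487).
r_{12} = e_1·w_2 = -4.7434.
u_2 = w_2 + 4.7434·e_1 = (-1.5000, 4.0000, -0.5000).
‖u_2‖ = 4.3012, so e_2 = (-0.3487, 0.9300, -0.1162).
r_{13} = e_1·w_3 = -2.2136; r_{23} = e_2·w_3 = 0.3487.
u_3 = w_3 + 2.2136·e_1 − 0.3487·e_2 = (-3.1784, -1.3243, -1.0595).

u_3 = (-3.1784, -1.3243, -1.0595)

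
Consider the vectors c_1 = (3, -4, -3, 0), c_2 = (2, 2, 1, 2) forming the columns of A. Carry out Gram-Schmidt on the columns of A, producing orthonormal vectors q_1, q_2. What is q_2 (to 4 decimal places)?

q_2 = (0.6971, 0.4031, 0.1596, 0.5711)

c_1 = (3, -4, -3, 0); ‖c_1‖ = 5.8310, so q_1 = (0.5145, -0.6860, -0.5145, 0.0000).
q_1·c_2 = 0.5145·2 + (-0.6860)·2 + (-0.5145)·1 + 0.0000·2 = -0.8575.
u_2 = c_2 + 0.8575·q_1 = (2.4412, 1.4118, 0.5588, 2.0000).
‖u_2‖ = 3.5021, so q_2 = (0.6971, 0.4031, 0.1596, 0.5711).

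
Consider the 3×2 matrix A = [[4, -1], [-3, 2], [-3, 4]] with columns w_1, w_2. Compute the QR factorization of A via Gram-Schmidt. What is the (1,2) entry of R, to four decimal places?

r_{12} = -3.7730

e_1 = w_1/‖w_1‖ = (4, -3, -3)/5.8310 = (0.6860, -0.5145, -0.5145).
r_{12} = e_1·w_2 = -3.7730.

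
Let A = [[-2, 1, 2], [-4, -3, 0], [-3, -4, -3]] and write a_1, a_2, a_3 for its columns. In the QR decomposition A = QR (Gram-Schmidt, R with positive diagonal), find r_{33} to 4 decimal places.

a_1 = (-2, -4, -3); ‖a_1‖ = 5.3852, so e_1 = (-0.3714, -0.7428, -0.5571).
e_1·a_2 = (-0.3714)·1 + (-0.7428)·(-3) + (-0.5571)·(-4) = 4.0853.
u_2 = a_2 − 4.0853·e_1 = (2.5172, 0.0345, -1.7241).
‖u_2‖ = 3.0513, so e_2 = (0.8250, 0.0113, -0.5651).
e_1·a_3 = (-0.3714)·2 + (-0.7428)·0 + (-0.5571)·(-3) = 0.9285; e_2·a_3 = 0.8250·2 + 0.0113·0 + (-0.5651)·(-3) = 3.3451.
u_3 = a_3 − 0.9285·e_1 − 3.3451·e_2 = (-0.4148, 0.6519, -0.5926).
r_{33} = ‖u_3‖ = 0.9737.

r_{33} = 0.9737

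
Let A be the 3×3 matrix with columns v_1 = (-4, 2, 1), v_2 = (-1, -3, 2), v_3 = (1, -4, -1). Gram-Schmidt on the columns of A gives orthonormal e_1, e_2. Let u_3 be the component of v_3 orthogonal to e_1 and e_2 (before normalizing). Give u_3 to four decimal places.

v_1 = (-4, 2, 1); ‖v_1‖ = 4.5826, so e_1 = (-0.8729, 0.4364, 0.2182).
e_1·v_2 = (-0.8729)·(-1) + 0.4364·(-3) + 0.2182·2 = 0.0000.
u_2 = v_2 + 0.0000·e_1 = (-1.0000, -3.0000, 2.0000).
‖u_2‖ = 3.7417, so e_2 = (-0.2673, -0.8018, 0.5345).
e_1·v_3 = (-0.8729)·1 + 0.4364·(-4) + 0.2182·(-1) = -2.8368; e_2·v_3 = (-0.2673)·1 + (-0.8018)·(-4) + 0.5345·(-1) = 2.4054.
u_3 = v_3 + 2.8368·e_1 − 2.4054·e_2 = (-0.8333, -0.8333, -1.6667).

u_3 = (-0.8333, -0.8333, -1.6667)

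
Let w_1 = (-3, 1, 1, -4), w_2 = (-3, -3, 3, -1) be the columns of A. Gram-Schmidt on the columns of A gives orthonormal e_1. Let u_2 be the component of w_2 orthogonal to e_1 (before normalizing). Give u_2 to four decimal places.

w_1 = (-3, 1, 1, -4); ‖w_1‖ = 5.1962, so e_1 = (-0.5774, 0.1925, 0.1925, -0.7698).
e_1·w_2 = (-0.5774)·(-3) + 0.1925·(-3) + 0.1925·3 + (-0.7698)·(-1) = 2.5019.
u_2 = w_2 − 2.5019·e_1 = (-1.5556, -3.4815, 2.5185, 0.9259).

u_2 = (-1.5556, -3.4815, 2.5185, 0.9259)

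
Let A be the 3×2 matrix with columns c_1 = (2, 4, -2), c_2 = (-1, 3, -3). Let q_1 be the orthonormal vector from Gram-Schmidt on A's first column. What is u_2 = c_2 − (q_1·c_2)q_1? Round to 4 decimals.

u_2 = (-2.3333, 0.3333, -1.6667)

q_1 = c_1/‖c_1‖ = (2, 4, -2)/4.8990 = (0.4082, 0.8165, -0.4082).
r_{12} = q_1·c_2 = 3.2660.
u_2 = c_2 − 3.2660·q_1 = (-2.3333, 0.3333, -1.6667).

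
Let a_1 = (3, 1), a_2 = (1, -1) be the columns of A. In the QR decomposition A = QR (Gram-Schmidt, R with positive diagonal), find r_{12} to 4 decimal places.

a_1 = (3, 1); ‖a_1‖ = 3.1623, so q_1 = (0.9487, 0.3162).
r_{12} = q_1·a_2 = 0.6325.

r_{12} = 0.6325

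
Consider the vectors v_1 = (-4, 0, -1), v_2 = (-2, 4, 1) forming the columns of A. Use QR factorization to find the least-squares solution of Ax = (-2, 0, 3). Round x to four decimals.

x = (0.1818, 0.2727)

v_1 = (-4, 0, -1); ‖v_1‖ = 4.1231, so e_1 = (-0.9701, 0.0000, -0.2425).
e_1·v_2 = (-0.9701)·(-2) + 0.0000·4 + (-0.2425)·1 = 1.6977.
u_2 = v_2 − 1.6977·e_1 = (-0.3529, 4.0000, 1.4118).
‖u_2‖ = 4.2565, so e_2 = (-0.0829, 0.9397, 0.3317).
Qᵀb = (1.2127, 1.1609).
Back-substitute: x_2 = 1.1609/4.2565 = 0.2727.
x_1 = (1.2127 − 1.6977·0.2727)/4.1231 = 0.1818.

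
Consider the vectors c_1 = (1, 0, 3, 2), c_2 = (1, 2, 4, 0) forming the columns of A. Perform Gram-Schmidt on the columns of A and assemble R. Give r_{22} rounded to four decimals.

r_{22} = 2.9881

q_1 = c_1/‖c_1‖ = (1, 0, 3, 2)/3.7417 = (0.2673, 0.0000, 0.8018, 0.5345).
r_{12} = q_1·c_2 = 3.4744.
u_2 = c_2 − 3.4744·q_1 = (0.0714, 2.0000, 1.2143, -1.8571).
r_{22} = ‖u_2‖ = 2.9881.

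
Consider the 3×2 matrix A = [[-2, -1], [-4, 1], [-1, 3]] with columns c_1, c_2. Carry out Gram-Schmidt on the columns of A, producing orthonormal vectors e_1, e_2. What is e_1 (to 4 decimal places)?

e_1 = (-0.4364, -0.8729, -0.2182)

c_1 = (-2, -4, -1); ‖c_1‖ = 4.5826, so e_1 = (-0.4364, -0.8729, -0.2182).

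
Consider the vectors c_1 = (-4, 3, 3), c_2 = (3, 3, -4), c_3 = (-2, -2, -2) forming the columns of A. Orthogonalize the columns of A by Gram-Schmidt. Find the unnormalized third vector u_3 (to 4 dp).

c_1 = (-4, 3, 3); ‖c_1‖ = 5.8310, so e_1 = (-0.6860, 0.5145, 0.5145).
e_1·c_2 = (-0.6860)·3 + 0.5145·3 + 0.5145·(-4) = -2.5725.
u_2 = c_2 + 2.5725·e_1 = (1.2353, 4.3235, -2.6765).
‖u_2‖ = 5.2328, so e_2 = (0.2361, 0.8262, -0.5115).
e_1·c_3 = (-0.6860)·(-2) + 0.5145·(-2) + 0.5145·(-2) = -0.6860; e_2·c_3 = 0.2361·(-2) + 0.8262·(-2) + (-0.5115)·(-2) = -1.1016.
u_3 = c_3 + 0.6860·e_1 + 1.1016·e_2 = (-2.2105, -0.7368, -2.2105).

u_3 = (-2.2105, -0.7368, -2.2105)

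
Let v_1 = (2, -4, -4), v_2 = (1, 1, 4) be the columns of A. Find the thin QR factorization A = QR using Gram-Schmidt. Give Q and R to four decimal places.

e_1 = v_1/‖v_1‖ = (2, -4, -4)/6.0000 = (0.3333, -0.6667, -0.6667).
r_{12} = e_1·v_2 = -3.0000.
u_2 = v_2 + 3.0000·e_1 = (2.0000, -1.0000, 2.0000).
‖u_2‖ = 3.0000, so e_2 = (0.6667, -0.3333, 0.6667).

Q = [[0.3333, 0.6667], [-0.6667, -0.3333], [-0.6667, 0.6667]], R = [[6.0000, -3.0000], [0.0000, 3.0000]]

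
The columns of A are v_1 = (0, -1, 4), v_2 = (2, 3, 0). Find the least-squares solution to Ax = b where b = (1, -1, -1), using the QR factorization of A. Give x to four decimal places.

e_1 = v_1/‖v_1‖ = (0, -1, 4)/4.1231 = (0.0000, -0.2425, 0.9701).
r_{12} = e_1·v_2 = -0.7276.
u_2 = v_2 + 0.7276·e_1 = (2.0000, 2.8235, 0.7059).
‖u_2‖ = 3.5314, so e_2 = (0.5664, 0.7996, 0.1999).
Qᵀb = (-0.7276, -0.4331).
Back-substitute: x_2 = -0.4331/3.5314 = -0.1226.
x_1 = (-0.7276 + 0.7276·(-0.1226))/4.1231 = -0.1981.

x = (-0.1981, -0.1226)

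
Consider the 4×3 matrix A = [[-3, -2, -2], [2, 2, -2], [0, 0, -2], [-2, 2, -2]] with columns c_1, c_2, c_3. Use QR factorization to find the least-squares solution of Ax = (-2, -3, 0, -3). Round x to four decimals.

x = (0.2830, -0.5566, 0.7547)

c_1 = (-3, 2, 0, -2); ‖c_1‖ = 4.1231, so e_1 = (-0.7276, 0.4851, 0.0000, -0.4851).
e_1·c_2 = (-0.7276)·(-2) + 0.4851·2 + 0.0000·0 + (-0.4851)·2 = 1.4552.
u_2 = c_2 − 1.4552·e_1 = (-0.9412, 1.2941, 0.0000, 2.7059).
‖u_2‖ = 3.1436, so e_2 = (-0.2994, 0.4117, 0.0000, 0.8608).
e_1·c_3 = (-0.7276)·(-2) + 0.4851·(-2) + 0.0000·(-2) + (-0.4851)·(-2) = 1.4552; e_2·c_3 = (-0.2994)·(-2) + 0.4117·(-2) + 0.0000·(-2) + 0.8608·(-2) = -1.9461.
u_3 = c_3 − 1.4552·e_1 + 1.9461·e_2 = (-1.5238, -1.9048, -2.0000, 0.3810).
‖u_3‖ = 3.1773, so e_3 = (-0.4796, -0.5995, -0.6295, 0.1199).
Qᵀb = (1.4552, -3.2185, 2.3980).
Back-substitute: x_3 = 2.3980/3.1773 = 0.7547.
x_2 = (-3.2185 + 1.9461·0.7547)/3.1436 = -0.5566.
x_1 = (1.4552 − 1.4552·(-0.5566) − 1.4552·0.7547)/4.1231 = 0.2830.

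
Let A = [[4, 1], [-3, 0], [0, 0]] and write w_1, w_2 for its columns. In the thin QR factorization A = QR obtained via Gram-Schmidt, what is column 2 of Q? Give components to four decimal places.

q_2 = (0.6000, 0.8000, 0.0000)

w_1 = (4, -3, 0); ‖w_1‖ = 5.0000, so q_1 = (0.8000, -0.6000, 0.0000).
q_1·w_2 = 0.8000·1 + (-0.6000)·0 + 0.0000·0 = 0.8000.
u_2 = w_2 − 0.8000·q_1 = (0.3600, 0.4800, 0.0000).
‖u_2‖ = 0.6000, so q_2 = (0.6000, 0.8000, 0.0000).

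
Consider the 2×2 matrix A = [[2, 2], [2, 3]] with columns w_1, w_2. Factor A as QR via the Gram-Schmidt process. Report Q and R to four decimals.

Q = [[0.7071, -0.7071], [0.7071, 0.7071]], R = [[2.8284, 3.5355], [0.0000, 0.7071]]

w_1 = (2, 2); ‖w_1‖ = 2.8284, so e_1 = (0.7071, 0.7071).
e_1·w_2 = 0.7071·2 + 0.7071·3 = 3.5355.
u_2 = w_2 − 3.5355·e_1 = (-0.5000, 0.5000).
‖u_2‖ = 0.7071, so e_2 = (-0.7071, 0.7071).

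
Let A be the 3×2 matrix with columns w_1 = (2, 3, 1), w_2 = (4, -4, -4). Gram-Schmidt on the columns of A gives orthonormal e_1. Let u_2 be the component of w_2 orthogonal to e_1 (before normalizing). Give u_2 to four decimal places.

w_1 = (2, 3, 1); ‖w_1‖ = 3.7417, so e_1 = (0.5345, 0.8018, 0.2673).
e_1·w_2 = 0.5345·4 + 0.8018·(-4) + 0.2673·(-4) = -2.1381.
u_2 = w_2 + 2.1381·e_1 = (5.1429, -2.2857, -3.4286).

u_2 = (5.1429, -2.2857, -3.4286)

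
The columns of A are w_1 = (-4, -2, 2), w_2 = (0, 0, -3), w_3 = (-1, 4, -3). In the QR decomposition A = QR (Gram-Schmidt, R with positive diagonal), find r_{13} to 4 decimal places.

r_{13} = -2.0412

w_1 = (-4, -2, 2); ‖w_1‖ = 4.8990, so q_1 = (-0.8165, -0.4082, 0.4082).
r_{13} = q_1·w_3 = -2.0412.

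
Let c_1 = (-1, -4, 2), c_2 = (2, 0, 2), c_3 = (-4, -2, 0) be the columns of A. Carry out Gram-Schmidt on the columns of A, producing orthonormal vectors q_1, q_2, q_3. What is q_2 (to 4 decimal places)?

q_1 = c_1/‖c_1‖ = (-1, -4, 2)/4.5826 = (-0.2182, -0.8729, 0.4364).
r_{12} = q_1·c_2 = 0.4364.
u_2 = c_2 − 0.4364·q_1 = (2.0952, 0.3810, 1.8095).
‖u_2‖ = 2.7946, so q_2 = (0.7498, 0.1363, 0.6475).

q_2 = (0.7498, 0.1363, 0.6475)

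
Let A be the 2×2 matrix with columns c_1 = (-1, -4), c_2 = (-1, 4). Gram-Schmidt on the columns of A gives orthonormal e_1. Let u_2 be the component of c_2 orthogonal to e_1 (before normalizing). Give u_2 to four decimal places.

e_1 = c_1/‖c_1‖ = (-1, -4)/4.1231 = (-0.2425, -0.9701).
r_{12} = e_1·c_2 = -3.6380.
u_2 = c_2 + 3.6380·e_1 = (-1.8824, 0.4706).

u_2 = (-1.8824, 0.4706)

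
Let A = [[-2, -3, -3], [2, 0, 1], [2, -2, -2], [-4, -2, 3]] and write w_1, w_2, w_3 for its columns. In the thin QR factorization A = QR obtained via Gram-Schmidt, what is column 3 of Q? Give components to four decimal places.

q_3 = (-0.5158, 0.5708, 0.1536, 0.6201)

q_1 = w_1/‖w_1‖ = (-2, 2, 2, -4)/5.2915 = (-0.3780, 0.3780, 0.3780, -0.7559).
r_{12} = q_1·w_2 = 1.8898.
u_2 = w_2 − 1.8898·q_1 = (-2.2857, -0.7143, -2.7143, -0.5714).
‖u_2‖ = 3.6645, so q_2 = (-0.6237, -0.1949, -0.7407, -0.1559).
r_{13} = q_1·w_3 = -1.5119; r_{23} = q_2·w_3 = 2.6899.
u_3 = w_3 + 1.5119·q_1 − 2.6899·q_2 = (-1.8936, 2.0957, 0.5638, 2.2766).
‖u_3‖ = 3.6713, so q_3 = (-0.5158, 0.5708, 0.1536, 0.6201).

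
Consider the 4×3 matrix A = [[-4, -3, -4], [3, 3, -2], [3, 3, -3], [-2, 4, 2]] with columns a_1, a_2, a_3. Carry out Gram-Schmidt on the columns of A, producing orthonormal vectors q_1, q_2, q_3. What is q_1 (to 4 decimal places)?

a_1 = (-4, 3, 3, -2); ‖a_1‖ = 6.1644, so q_1 = (-0.6489, 0.4867, 0.4867, -0.3244).

q_1 = (-0.6489, 0.4867, 0.4867, -0.3244)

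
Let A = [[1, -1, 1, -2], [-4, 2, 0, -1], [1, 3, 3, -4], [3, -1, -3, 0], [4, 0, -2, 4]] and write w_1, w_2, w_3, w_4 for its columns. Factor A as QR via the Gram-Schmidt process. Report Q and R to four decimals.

q_1 = w_1/‖w_1‖ = (1, -4, 1, 3, 4)/6.5574 = (0.1525, -0.6100, 0.1525, 0.4575, 0.6100).
r_{12} = q_1·w_2 = -1.3725.
u_2 = w_2 + 1.3725·q_1 = (-0.7907, 1.1628, 3.2093, -0.3721, 0.8372).
‖u_2‖ = 3.6216, so q_2 = (-0.2183, 0.3211, 0.8861, -0.1027, 0.2312).
r_{13} = q_1·w_3 = -1.9825; r_{23} = q_2·w_3 = 2.2860.
u_3 = w_3 + 1.9825·q_1 − 2.2860·q_2 = (1.8014, -1.9433, 1.2766, -1.8582, -1.3191).
‖u_3‖ = 3.7207, so q_3 = (0.4842, -0.5223, 0.3431, -0.4994, -0.3545).
r_{14} = q_1·w_4 = 2.1350; r_{24} = q_2·w_4 = -2.5043; r_{34} = q_3·w_4 = -3.2366.
u_4 = w_4 − 2.1350·q_1 + 2.5043·q_2 + 3.2366·q_3 = (-1.3053, -0.5840, -0.9959, -2.8504, 2.1291).
‖u_4‖ = 3.9617, so q_4 = (-0.3295, -0.1474, -0.2514, -0.7195, 0.5374).

Q = [[0.1525, -0.2183, 0.4842, -0.3295], [-0.6100, 0.3211, -0.5223, -0.1474], [0.1525, 0.8861, 0.3431, -0.2514], [0.4575, -0.1027, -0.4994, -0.7195], [0.6100, 0.2312, -0.3545, 0.5374]], R = [[6.5574, -1.3725, -1.9825, 2.1350], [0.0000, 3.6216, 2.2860, -2.5043], [0.0000, 0.0000, 3.7207, -3.2366], [0.0000, 0.0000, 0.0000, 3.9617]]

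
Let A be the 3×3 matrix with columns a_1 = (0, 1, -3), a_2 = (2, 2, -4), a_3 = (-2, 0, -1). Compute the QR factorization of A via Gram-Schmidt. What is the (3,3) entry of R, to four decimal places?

a_1 = (0, 1, -3); ‖a_1‖ = 3.1623, so q_1 = (0.0000, 0.3162, -0.9487).
q_1·a_2 = 0.0000·2 + 0.3162·2 + (-0.9487)·(-4) = 4.4272.
u_2 = a_2 − 4.4272·q_1 = (2.0000, 0.6000, 0.2000).
‖u_2‖ = 2.0976, so q_2 = (0.9535, 0.2860, 0.0953).
q_1·a_3 = 0.0000·(-2) + 0.3162·0 + (-0.9487)·(-1) = 0.9487; q_2·a_3 = 0.9535·(-2) + 0.2860·0 + 0.0953·(-1) = -2.0023.
u_3 = a_3 − 0.9487·q_1 + 2.0023·q_2 = (-0.0909, 0.2727, 0.0909).
r_{33} = ‖u_3‖ = 0.3015.

r_{33} = 0.3015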